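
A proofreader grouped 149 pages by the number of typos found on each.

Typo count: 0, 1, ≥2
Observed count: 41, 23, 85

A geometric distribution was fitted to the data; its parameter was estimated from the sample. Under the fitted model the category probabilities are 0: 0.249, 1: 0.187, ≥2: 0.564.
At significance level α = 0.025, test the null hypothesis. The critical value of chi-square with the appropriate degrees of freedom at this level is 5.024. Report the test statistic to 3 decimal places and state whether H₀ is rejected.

Expected counts E_i = n·p_i: 149×0.249 = 37.101, 149×0.187 = 27.863, 149×0.564 = 84.036.
cat         O        E   (O−E)²/E
0          41   37.101     0.4098
1          23   27.863     0.8488
≥2         85   84.036     0.0111
Sum = 1.270
df = 1. Since 1.270 < 5.024, we do not reject H₀.

1.270; do not reject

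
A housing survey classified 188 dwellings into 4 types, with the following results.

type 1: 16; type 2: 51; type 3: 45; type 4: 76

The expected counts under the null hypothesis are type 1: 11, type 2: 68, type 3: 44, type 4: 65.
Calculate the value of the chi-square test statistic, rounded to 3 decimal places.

8.407

cat         O        E   (O−E)²/E
type 1     16       11     2.2727
type 2     51       68     4.2500
type 3     45       44     0.0227
type 4     76       65     1.8615
Sum = 8.407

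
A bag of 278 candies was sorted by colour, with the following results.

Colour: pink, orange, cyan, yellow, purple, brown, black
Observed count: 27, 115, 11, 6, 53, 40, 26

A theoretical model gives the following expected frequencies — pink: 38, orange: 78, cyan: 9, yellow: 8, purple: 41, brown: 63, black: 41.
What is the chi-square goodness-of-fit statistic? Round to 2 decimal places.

39.08

pink: (27 − 38)²/38 = 121/38 = 3.184
orange: (115 − 78)²/78 = 1369/78 = 17.551
cyan: (11 − 9)²/9 = 4/9 = 0.444
yellow: (6 − 8)²/8 = 4/8 = 0.500
purple: (53 − 41)²/41 = 144/41 = 3.512
brown: (40 − 63)²/63 = 529/63 = 8.397
black: (26 − 41)²/41 = 225/41 = 5.488
Sum = 39.08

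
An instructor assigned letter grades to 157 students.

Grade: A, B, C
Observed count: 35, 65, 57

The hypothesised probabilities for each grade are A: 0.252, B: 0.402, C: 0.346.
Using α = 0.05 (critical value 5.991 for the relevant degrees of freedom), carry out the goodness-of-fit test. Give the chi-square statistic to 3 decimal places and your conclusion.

Expected counts E_i = n·p_i: 157×0.252 = 39.564, 157×0.402 = 63.114, 157×0.346 = 54.322.
χ² = (35−39.564)²/39.564 + (65−63.114)²/63.114 + (57−54.322)²/54.322
   = 0.5265 + 0.0564 + 0.1320
Sum = 0.715
df = 2. Since 0.715 < 5.991, we do not reject H₀.

0.715; do not reject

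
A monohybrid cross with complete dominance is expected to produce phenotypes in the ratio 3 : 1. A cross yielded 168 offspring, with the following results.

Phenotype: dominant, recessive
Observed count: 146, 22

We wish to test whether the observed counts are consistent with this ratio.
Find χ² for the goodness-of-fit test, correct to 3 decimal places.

Ratio total = 4. Expected counts: 168×3/4 = 126, 168×1/4 = 42.
dominant: (146 − 126)²/126 = 400/126 = 3.1746
recessive: (22 − 42)²/42 = 400/42 = 9.5238
Sum = 12.698

12.698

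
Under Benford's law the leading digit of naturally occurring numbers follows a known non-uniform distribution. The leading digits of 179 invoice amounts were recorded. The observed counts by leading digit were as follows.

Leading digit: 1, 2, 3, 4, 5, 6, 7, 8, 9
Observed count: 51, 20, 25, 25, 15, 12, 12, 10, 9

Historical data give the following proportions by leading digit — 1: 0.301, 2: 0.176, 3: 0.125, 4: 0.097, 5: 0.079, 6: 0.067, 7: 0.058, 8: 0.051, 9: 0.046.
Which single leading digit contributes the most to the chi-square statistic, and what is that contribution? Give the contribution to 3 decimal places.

2, 4.201

Expected counts E_i = n·p_i: 179×0.301 = 53.879, 179×0.176 = 31.504, 179×0.125 = 22.375, 179×0.097 = 17.363, 179×0.079 = 14.141, 179×0.067 = 11.993, 179×0.058 = 10.382, 179×0.051 = 9.129, 179×0.046 = 8.234.
cat         O        E   (O−E)²/E
1          51   53.879     0.1538
2          20   31.504     4.2008
3          25   22.375     0.3080
4          25   17.363     3.3591
5          15   14.141     0.0522
6          12   11.993     0.0000
7          12   10.382     0.2522
8          10    9.129     0.0831
9           9    8.234     0.0713
The largest term is for 2: 4.201.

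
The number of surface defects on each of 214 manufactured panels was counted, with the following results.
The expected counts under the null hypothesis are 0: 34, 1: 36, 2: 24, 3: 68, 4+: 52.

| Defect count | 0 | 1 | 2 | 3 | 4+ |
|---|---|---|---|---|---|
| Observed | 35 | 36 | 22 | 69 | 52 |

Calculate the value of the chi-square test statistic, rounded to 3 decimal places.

0: (35 − 34)²/34 = 1/34 = 0.0294
1: (36 − 36)²/36 = 0/36 = 0.0000
2: (22 − 24)²/24 = 4/24 = 0.1667
3: (69 − 68)²/68 = 1/68 = 0.0147
4+: (52 − 52)²/52 = 0/52 = 0.0000
Sum = 0.211

0.211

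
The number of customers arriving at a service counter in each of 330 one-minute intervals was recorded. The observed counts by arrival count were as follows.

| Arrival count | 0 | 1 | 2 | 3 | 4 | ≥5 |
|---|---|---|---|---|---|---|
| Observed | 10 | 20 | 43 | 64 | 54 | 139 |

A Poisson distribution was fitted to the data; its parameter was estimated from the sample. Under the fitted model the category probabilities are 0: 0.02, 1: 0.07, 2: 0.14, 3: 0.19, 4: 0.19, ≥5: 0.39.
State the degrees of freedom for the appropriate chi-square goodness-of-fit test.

4

There are k = 6 categories and 1 parameter estimated from the data, so df = 6 − 1 − 1 = 4.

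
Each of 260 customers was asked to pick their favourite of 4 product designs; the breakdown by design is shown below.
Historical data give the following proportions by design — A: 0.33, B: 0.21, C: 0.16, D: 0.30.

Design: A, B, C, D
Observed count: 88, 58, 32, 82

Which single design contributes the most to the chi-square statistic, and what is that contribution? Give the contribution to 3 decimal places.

Expected counts E_i = n·p_i: 260×0.33 = 85.8, 260×0.21 = 54.6, 260×0.16 = 41.6, 260×0.30 = 78.
A: (88 − 85.8)²/85.8 = 4.84/85.8 = 0.0564
B: (58 − 54.6)²/54.6 = 11.56/54.6 = 0.2117
C: (32 − 41.6)²/41.6 = 92.16/41.6 = 2.2154
D: (82 − 78)²/78 = 16/78 = 0.2051
The largest term is for C: 2.215.

C, 2.215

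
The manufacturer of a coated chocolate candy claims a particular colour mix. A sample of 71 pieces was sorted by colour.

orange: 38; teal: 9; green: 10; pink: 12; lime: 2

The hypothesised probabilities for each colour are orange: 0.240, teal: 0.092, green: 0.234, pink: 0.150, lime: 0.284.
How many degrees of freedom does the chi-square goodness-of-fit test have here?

4

There are k = 5 categories and no parameters were estimated from the data, so df = 5 − 1 = 4.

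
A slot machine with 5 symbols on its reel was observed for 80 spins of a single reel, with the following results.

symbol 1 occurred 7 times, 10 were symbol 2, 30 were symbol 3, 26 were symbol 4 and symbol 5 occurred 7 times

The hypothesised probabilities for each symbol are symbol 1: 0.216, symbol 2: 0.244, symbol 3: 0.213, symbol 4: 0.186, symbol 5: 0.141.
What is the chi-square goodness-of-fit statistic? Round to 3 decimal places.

Expected counts E_i = n·p_i: 80×0.216 = 17.28, 80×0.244 = 19.52, 80×0.213 = 17.04, 80×0.186 = 14.88, 80×0.141 = 11.28.
cat           O        E   (O−E)²/E
symbol 1      7    17.28     6.1156
symbol 2     10    19.52     4.6430
symbol 3     30    17.04     9.8569
symbol 4     26    14.88     8.3101
symbol 5      7    11.28     1.6240
Sum = 30.550

30.550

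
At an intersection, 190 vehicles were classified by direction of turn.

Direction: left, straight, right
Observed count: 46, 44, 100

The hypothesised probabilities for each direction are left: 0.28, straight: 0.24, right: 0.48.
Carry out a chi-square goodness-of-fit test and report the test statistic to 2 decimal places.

Expected counts E_i = n·p_i: 190×0.28 = 53.2, 190×0.24 = 45.6, 190×0.48 = 91.2.
cat           O        E   (O−E)²/E
left         46     53.2      0.974
straight     44     45.6      0.056
right       100     91.2      0.849
Sum = 1.88

1.88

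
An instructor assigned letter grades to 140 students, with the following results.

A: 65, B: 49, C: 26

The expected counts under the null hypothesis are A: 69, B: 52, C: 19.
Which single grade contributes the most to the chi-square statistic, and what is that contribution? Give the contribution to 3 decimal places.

cat         O        E   (O−E)²/E
A          65       69     0.2319
B          49       52     0.1731
C          26       19     2.5789
The largest term is for C: 2.579.

C, 2.579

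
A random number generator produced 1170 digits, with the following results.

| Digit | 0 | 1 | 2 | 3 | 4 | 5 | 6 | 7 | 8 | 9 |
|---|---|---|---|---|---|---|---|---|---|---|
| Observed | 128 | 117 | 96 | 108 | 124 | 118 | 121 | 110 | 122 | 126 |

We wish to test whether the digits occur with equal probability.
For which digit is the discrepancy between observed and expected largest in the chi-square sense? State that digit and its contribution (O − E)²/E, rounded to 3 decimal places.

Expected count for each of the 10 categories: 1170/10 = 117.
cat         O        E   (O−E)²/E
0         128      117     1.0342
1         117      117     0.0000
2          96      117     3.7692
3         108      117     0.6923
4         124      117     0.4188
5         118      117     0.0085
6         121      117     0.1368
7         110      117     0.4188
8         122      117     0.2137
9         126      117     0.6923
The largest term is for 2: 3.769.

2, 3.769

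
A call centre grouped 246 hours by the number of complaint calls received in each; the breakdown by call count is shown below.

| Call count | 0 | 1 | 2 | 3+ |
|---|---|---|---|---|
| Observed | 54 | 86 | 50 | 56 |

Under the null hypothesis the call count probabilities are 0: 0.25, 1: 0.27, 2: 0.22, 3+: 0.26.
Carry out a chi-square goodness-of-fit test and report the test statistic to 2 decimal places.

Expected counts E_i = n·p_i: 246×0.25 = 61.5, 246×0.27 = 66.42, 246×0.22 = 54.12, 246×0.26 = 63.96.
χ² = (54−61.5)²/61.5 + (86−66.42)²/66.42 + (50−54.12)²/54.12 + (56−63.96)²/63.96
   = 0.915 + 5.772 + 0.314 + 0.991
Sum = 7.99

7.99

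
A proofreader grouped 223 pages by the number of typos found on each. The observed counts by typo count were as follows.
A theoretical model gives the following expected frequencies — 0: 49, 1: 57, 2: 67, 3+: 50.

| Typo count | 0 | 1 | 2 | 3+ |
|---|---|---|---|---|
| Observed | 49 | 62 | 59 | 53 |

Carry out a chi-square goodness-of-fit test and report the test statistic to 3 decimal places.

0: (49 − 49)²/49 = 0/49 = 0.0000
1: (62 − 57)²/57 = 25/57 = 0.4386
2: (59 − 67)²/67 = 64/67 = 0.9552
3+: (53 − 50)²/50 = 9/50 = 0.1800
Sum = 1.574

1.574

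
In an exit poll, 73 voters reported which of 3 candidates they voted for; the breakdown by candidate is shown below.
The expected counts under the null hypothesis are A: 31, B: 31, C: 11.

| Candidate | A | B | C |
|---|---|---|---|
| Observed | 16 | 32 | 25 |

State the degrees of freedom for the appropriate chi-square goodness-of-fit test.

2

There are k = 3 categories and no parameters were estimated from the data, so df = 3 − 1 = 2.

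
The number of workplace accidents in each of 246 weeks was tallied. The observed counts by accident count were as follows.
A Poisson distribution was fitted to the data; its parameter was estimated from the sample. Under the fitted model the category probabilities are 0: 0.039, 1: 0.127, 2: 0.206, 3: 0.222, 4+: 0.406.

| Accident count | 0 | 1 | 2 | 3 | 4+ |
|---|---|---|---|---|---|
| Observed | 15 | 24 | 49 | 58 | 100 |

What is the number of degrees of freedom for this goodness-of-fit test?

3

There are k = 5 categories and 1 parameter estimated from the data, so df = 5 − 1 − 1 = 3.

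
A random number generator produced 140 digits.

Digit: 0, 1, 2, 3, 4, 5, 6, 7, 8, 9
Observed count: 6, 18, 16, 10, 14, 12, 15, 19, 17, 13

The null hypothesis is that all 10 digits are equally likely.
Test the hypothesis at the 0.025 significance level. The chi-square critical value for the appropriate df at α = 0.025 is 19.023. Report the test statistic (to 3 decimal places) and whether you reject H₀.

Under H₀ each category has probability 1/10, so each expected count is 140/10 = 14.
cat         O        E   (O−E)²/E
0           6       14     4.5714
1          18       14     1.1429
2          16       14     0.2857
3          10       14     1.1429
4          14       14     0.0000
5          12       14     0.2857
6          15       14     0.0714
7          19       14     1.7857
8          17       14     0.6429
9          13       14     0.0714
Sum = 10.000
df = 9. Since 10.000 < 19.023, we do not reject H₀.

10.000; do not reject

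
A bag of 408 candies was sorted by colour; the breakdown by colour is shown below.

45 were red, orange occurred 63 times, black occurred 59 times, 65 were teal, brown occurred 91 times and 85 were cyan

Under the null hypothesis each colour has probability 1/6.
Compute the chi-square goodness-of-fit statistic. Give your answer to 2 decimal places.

Under H₀ each category has probability 1/6, so each expected count is 408/6 = 68.
red: (45 − 68)²/68 = 529/68 = 7.779
orange: (63 − 68)²/68 = 25/68 = 0.368
black: (59 − 68)²/68 = 81/68 = 1.191
teal: (65 − 68)²/68 = 9/68 = 0.132
brown: (91 − 68)²/68 = 529/68 = 7.779
cyan: (85 − 68)²/68 = 289/68 = 4.250
Sum = 21.50

21.50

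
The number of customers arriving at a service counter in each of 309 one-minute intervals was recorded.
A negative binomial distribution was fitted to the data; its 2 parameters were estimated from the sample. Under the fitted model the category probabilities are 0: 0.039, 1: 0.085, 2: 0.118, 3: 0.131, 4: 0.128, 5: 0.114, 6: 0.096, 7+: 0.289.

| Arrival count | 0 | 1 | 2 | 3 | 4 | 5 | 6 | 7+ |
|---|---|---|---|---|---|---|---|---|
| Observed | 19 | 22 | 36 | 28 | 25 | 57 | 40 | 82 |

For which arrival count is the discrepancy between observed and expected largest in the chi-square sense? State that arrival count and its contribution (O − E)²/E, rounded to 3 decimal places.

5, 13.459

Expected counts E_i = n·p_i: 309×0.039 = 12.051, 309×0.085 = 26.265, 309×0.118 = 36.462, 309×0.131 = 40.479, 309×0.128 = 39.552, 309×0.114 = 35.226, 309×0.096 = 29.664, 309×0.289 = 89.301.
cat         O        E   (O−E)²/E
0          19   12.051     4.0070
1          22   26.265     0.6926
2          36   36.462     0.0059
3          28   40.479     3.8471
4          25   39.552     5.3540
5          57   35.226    13.4590
6          40   29.664     3.6014
7+         82   89.301     0.5969
The largest term is for 5: 13.459.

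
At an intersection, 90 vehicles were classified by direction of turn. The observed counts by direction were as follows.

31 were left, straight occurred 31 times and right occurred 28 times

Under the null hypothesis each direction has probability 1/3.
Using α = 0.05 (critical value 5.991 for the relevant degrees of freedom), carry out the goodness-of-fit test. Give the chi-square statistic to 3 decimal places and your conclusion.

0.200; do not reject

Under H₀ each category has probability 1/3, so each expected count is 90/3 = 30.
cat           O        E   (O−E)²/E
left         31       30     0.0333
straight     31       30     0.0333
right        28       30     0.1333
Sum = 0.200
df = 2. Since 0.200 < 5.991, we do not reject H₀.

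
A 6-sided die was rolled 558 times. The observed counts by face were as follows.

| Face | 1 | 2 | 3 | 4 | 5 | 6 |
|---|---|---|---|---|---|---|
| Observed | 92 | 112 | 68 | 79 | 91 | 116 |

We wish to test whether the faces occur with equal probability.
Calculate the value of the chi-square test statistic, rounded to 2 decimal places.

Under H₀ each category has probability 1/6, so each expected count is 558/6 = 93.
1: (92 − 93)²/93 = 1/93 = 0.011
2: (112 − 93)²/93 = 361/93 = 3.882
3: (68 − 93)²/93 = 625/93 = 6.720
4: (79 − 93)²/93 = 196/93 = 2.108
5: (91 − 93)²/93 = 4/93 = 0.043
6: (116 − 93)²/93 = 529/93 = 5.688
Sum = 18.45

18.45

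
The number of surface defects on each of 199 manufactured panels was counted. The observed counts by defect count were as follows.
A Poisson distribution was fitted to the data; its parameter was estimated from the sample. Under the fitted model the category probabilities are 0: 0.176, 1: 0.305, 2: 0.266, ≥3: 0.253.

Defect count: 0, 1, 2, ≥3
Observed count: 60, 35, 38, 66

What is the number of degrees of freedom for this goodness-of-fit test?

2

There are k = 4 categories and 1 parameter estimated from the data, so df = 4 − 1 − 1 = 2.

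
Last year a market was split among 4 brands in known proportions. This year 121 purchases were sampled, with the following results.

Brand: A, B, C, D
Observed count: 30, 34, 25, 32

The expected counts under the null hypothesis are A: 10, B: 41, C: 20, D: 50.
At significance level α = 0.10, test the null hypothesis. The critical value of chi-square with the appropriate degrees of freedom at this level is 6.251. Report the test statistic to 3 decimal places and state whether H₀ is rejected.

48.925; reject

cat         O        E   (O−E)²/E
A          30       10    40.0000
B          34       41     1.1951
C          25       20     1.2500
D          32       50     6.4800
Sum = 48.925
df = 3. Since 48.925 > 6.251, we reject H₀.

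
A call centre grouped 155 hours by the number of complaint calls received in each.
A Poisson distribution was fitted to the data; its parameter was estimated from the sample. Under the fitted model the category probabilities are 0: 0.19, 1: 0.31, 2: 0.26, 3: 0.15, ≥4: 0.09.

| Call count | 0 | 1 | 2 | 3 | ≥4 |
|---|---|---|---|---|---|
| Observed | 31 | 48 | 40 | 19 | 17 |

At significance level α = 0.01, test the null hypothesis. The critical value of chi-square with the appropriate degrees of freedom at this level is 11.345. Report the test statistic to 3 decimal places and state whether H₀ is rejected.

Expected counts E_i = n·p_i: 155×0.19 = 29.45, 155×0.31 = 48.05, 155×0.26 = 40.3, 155×0.15 = 23.25, 155×0.09 = 13.95.
cat         O        E   (O−E)²/E
0          31    29.45     0.0816
1          48    48.05     0.0001
2          40     40.3     0.0022
3          19    23.25     0.7769
≥4         17    13.95     0.6668
Sum = 1.528
df = 3. Since 1.528 < 11.345, we do not reject H₀.

1.528; do not reject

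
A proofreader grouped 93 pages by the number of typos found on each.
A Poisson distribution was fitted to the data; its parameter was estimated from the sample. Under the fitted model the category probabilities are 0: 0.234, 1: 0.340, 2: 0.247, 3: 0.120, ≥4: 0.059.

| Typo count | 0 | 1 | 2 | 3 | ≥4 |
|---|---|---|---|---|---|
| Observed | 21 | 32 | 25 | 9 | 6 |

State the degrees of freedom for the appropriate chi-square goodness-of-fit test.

There are k = 5 categories and 1 parameter estimated from the data, so df = 5 − 1 − 1 = 3.

3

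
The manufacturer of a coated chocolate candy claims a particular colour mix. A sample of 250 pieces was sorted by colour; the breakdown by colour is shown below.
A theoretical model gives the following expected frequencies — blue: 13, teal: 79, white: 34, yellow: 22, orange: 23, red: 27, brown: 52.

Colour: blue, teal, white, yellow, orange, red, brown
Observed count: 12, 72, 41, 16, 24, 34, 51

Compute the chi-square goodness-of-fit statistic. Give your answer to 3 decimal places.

5.652

cat         O        E   (O−E)²/E
blue       12       13     0.0769
teal       72       79     0.6203
white      41       34     1.4412
yellow     16       22     1.6364
orange     24       23     0.0435
red        34       27     1.8148
brown      51       52     0.0192
Sum = 5.652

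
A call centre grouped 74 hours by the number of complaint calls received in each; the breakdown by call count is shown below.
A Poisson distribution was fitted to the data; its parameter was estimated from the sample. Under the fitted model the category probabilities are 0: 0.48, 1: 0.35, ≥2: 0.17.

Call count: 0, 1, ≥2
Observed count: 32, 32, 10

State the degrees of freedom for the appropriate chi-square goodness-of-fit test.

There are k = 3 categories and 1 parameter estimated from the data, so df = 3 − 1 − 1 = 1.

1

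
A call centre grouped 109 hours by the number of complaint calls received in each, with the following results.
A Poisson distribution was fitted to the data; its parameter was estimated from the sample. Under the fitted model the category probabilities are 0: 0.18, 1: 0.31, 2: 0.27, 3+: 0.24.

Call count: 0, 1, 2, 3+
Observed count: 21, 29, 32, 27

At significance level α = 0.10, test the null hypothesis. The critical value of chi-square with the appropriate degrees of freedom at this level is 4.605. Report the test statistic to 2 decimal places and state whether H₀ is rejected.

Expected counts E_i = n·p_i: 109×0.18 = 19.62, 109×0.31 = 33.79, 109×0.27 = 29.43, 109×0.24 = 26.16.
χ² = (21−19.62)²/19.62 + (29−33.79)²/33.79 + (32−29.43)²/29.43 + (27−26.16)²/26.16
   = 0.097 + 0.679 + 0.224 + 0.027
Sum = 1.03
df = 2. Since 1.03 < 4.605, we do not reject H₀.

1.03; do not reject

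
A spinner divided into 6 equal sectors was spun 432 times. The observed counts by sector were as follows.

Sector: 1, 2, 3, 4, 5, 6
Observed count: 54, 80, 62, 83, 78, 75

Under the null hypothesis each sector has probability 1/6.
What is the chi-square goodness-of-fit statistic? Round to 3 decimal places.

Expected count for each of the 6 categories: 432/6 = 72.
χ² = (54−72)²/72 + (80−72)²/72 + (62−72)²/72 + (83−72)²/72 + (78−72)²/72 + (75−72)²/72
   = 4.5000 + 0.8889 + 1.3889 + 1.6806 + 0.5000 + 0.1250
Sum = 9.083

9.083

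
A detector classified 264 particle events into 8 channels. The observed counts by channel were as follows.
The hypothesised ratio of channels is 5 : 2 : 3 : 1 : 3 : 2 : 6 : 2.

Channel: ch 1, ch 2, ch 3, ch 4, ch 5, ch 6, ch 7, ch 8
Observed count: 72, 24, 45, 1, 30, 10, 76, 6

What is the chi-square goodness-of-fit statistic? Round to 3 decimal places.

Ratio total = 24. Expected counts: 264×5/24 = 55, 264×2/24 = 22, 264×3/24 = 33, 264×1/24 = 11, 264×3/24 = 33, 264×2/24 = 22, 264×6/24 = 66, 264×2/24 = 22.
cat         O        E   (O−E)²/E
ch 1       72       55     5.2545
ch 2       24       22     0.1818
ch 3       45       33     4.3636
ch 4        1       11     9.0909
ch 5       30       33     0.2727
ch 6       10       22     6.5455
ch 7       76       66     1.5152
ch 8        6       22    11.6364
Sum = 38.861

38.861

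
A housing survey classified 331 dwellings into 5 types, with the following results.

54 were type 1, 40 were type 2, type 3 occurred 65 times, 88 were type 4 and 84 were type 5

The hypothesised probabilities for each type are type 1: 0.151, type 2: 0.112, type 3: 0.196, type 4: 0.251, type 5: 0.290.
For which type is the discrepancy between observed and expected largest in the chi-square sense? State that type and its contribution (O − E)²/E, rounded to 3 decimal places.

type 5, 1.498

Expected counts E_i = n·p_i: 331×0.151 = 49.981, 331×0.112 = 37.072, 331×0.196 = 64.876, 331×0.251 = 83.081, 331×0.290 = 95.99.
type 1: (54 − 49.981)²/49.981 = 16.152361/49.981 = 0.3232
type 2: (40 − 37.072)²/37.072 = 8.573184/37.072 = 0.2313
type 3: (65 − 64.876)²/64.876 = 0.015376/64.876 = 0.0002
type 4: (88 − 83.081)²/83.081 = 24.196561/83.081 = 0.2912
type 5: (84 − 95.99)²/95.99 = 143.7601/95.99 = 1.4977
The largest term is for type 5: 1.498.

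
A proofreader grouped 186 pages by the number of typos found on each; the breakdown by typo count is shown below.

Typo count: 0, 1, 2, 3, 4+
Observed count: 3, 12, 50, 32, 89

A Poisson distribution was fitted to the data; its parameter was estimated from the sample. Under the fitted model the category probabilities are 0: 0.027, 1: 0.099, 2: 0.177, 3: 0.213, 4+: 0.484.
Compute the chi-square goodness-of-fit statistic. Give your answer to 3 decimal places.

13.384

Expected counts E_i = n·p_i: 186×0.027 = 5.022, 186×0.099 = 18.414, 186×0.177 = 32.922, 186×0.213 = 39.618, 186×0.484 = 90.024.
cat         O        E   (O−E)²/E
0           3    5.022     0.8141
1          12   18.414     2.2341
2          50   32.922     8.8591
3          32   39.618     1.4648
4+         89   90.024     0.0116
Sum = 13.384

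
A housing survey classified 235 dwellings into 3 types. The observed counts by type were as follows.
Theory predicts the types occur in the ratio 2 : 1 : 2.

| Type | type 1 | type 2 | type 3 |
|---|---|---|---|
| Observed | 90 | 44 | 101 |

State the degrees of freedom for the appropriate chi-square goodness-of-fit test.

There are k = 3 categories and no parameters were estimated from the data, so df = 3 − 1 = 2.

2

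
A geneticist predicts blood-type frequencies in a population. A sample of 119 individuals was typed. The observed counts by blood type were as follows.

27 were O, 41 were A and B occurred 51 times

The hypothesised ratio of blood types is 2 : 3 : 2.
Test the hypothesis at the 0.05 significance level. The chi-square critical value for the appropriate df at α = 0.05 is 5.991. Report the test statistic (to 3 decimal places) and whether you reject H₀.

Ratio total = 7. Expected counts: 119×2/7 = 34, 119×3/7 = 51, 119×2/7 = 34.
O: (27 − 34)²/34 = 49/34 = 1.4412
A: (41 − 51)²/51 = 100/51 = 1.9608
B: (51 − 34)²/34 = 289/34 = 8.5000
Sum = 11.902
df = 2. Since 11.902 > 5.991, we reject H₀.

11.902; reject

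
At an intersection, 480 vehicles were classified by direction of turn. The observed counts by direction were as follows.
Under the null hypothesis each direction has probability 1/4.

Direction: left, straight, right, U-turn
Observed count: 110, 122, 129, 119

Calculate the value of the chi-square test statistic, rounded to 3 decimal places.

1.550

Expected count for each of the 4 categories: 480/4 = 120.
cat           O        E   (O−E)²/E
left        110      120     0.8333
straight    122      120     0.0333
right       129      120     0.6750
U-turn      119      120     0.0083
Sum = 1.550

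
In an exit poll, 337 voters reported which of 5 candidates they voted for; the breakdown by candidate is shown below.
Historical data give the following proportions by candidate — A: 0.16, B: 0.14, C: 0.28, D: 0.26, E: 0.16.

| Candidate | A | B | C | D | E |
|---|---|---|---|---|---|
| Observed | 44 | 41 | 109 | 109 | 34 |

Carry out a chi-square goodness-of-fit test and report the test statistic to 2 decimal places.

17.48

Expected counts E_i = n·p_i: 337×0.16 = 53.92, 337×0.14 = 47.18, 337×0.28 = 94.36, 337×0.26 = 87.62, 337×0.16 = 53.92.
χ² = (44−53.92)²/53.92 + (41−47.18)²/47.18 + (109−94.36)²/94.36 + (109−87.62)²/87.62 + (34−53.92)²/53.92
   = 1.825 + 0.810 + 2.271 + 5.217 + 7.359
Sum = 17.48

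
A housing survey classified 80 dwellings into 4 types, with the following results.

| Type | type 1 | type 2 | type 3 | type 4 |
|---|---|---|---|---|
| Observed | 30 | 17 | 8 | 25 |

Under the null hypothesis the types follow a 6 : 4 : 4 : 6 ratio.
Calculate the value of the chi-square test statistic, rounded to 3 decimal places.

5.604

Ratio total = 20. Expected counts: 80×6/20 = 24, 80×4/20 = 16, 80×4/20 = 16, 80×6/20 = 24.
χ² = (30−24)²/24 + (17−16)²/16 + (8−16)²/16 + (25−24)²/24
   = 1.5000 + 0.0625 + 4.0000 + 0.0417
Sum = 5.604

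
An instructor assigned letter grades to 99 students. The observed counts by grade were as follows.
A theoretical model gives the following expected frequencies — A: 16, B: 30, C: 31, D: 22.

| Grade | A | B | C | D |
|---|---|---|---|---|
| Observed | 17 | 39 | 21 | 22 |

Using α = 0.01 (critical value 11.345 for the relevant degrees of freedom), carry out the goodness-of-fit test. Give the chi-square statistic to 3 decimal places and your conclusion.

cat         O        E   (O−E)²/E
A          17       16     0.0625
B          39       30     2.7000
C          21       31     3.2258
D          22       22     0.0000
Sum = 5.988
df = 3. Since 5.988 < 11.345, we do not reject H₀.

5.988; do not reject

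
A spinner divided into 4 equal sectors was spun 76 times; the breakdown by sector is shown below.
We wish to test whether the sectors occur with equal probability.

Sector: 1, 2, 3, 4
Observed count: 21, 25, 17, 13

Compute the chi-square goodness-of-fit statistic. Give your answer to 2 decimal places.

4.21

Expected count for each of the 4 categories: 76/4 = 19.
1: (21 − 19)²/19 = 4/19 = 0.211
2: (25 − 19)²/19 = 36/19 = 1.895
3: (17 − 19)²/19 = 4/19 = 0.211
4: (13 − 19)²/19 = 36/19 = 1.895
Sum = 4.21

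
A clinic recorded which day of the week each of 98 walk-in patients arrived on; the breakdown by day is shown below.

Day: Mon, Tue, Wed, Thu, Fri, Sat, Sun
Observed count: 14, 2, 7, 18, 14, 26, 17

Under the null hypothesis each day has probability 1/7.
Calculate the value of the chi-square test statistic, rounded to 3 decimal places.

Expected count for each of the 7 categories: 98/7 = 14.
χ² = (14−14)²/14 + (2−14)²/14 + (7−14)²/14 + (18−14)²/14 + (14−14)²/14 + (26−14)²/14 + (17−14)²/14
   = 0.0000 + 10.2857 + 3.5000 + 1.1429 + 0.0000 + 10.2857 + 0.6429
Sum = 25.857

25.857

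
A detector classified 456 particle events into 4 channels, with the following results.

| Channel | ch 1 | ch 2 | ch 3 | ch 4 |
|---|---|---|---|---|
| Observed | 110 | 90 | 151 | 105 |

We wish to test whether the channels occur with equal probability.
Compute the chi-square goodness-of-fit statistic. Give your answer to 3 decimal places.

17.912

Expected count for each of the 4 categories: 456/4 = 114.
χ² = (110−114)²/114 + (90−114)²/114 + (151−114)²/114 + (105−114)²/114
   = 0.1404 + 5.0526 + 12.0088 + 0.7105
Sum = 17.912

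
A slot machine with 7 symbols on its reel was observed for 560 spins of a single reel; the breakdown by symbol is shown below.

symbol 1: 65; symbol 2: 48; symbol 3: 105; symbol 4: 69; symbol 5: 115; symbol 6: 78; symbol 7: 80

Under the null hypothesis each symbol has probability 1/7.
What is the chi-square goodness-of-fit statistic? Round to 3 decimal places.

Under H₀ each category has probability 1/7, so each expected count is 560/7 = 80.
symbol 1: (65 − 80)²/80 = 225/80 = 2.8125
symbol 2: (48 − 80)²/80 = 1024/80 = 12.8000
symbol 3: (105 − 80)²/80 = 625/80 = 7.8125
symbol 4: (69 − 80)²/80 = 121/80 = 1.5125
symbol 5: (115 − 80)²/80 = 1225/80 = 15.3125
symbol 6: (78 − 80)²/80 = 4/80 = 0.0500
symbol 7: (80 − 80)²/80 = 0/80 = 0.0000
Sum = 40.300

40.300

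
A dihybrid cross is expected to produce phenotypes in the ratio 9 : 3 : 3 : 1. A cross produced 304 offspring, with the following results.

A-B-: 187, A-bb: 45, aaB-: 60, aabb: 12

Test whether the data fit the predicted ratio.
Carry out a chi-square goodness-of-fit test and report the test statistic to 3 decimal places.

Ratio total = 16. Expected counts: 304×9/16 = 171, 304×3/16 = 57, 304×3/16 = 57, 304×1/16 = 19.
A-B-: (187 − 171)²/171 = 256/171 = 1.4971
A-bb: (45 − 57)²/57 = 144/57 = 2.5263
aaB-: (60 − 57)²/57 = 9/57 = 0.1579
aabb: (12 − 19)²/19 = 49/19 = 2.5789
Sum = 6.760

6.760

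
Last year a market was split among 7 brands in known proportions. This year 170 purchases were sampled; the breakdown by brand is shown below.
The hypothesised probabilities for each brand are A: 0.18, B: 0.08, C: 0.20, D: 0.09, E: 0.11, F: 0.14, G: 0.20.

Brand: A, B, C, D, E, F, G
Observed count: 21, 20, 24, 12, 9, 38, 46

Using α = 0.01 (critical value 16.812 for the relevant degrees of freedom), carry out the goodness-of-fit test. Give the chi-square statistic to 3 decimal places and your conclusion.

Expected counts E_i = n·p_i: 170×0.18 = 30.6, 170×0.08 = 13.6, 170×0.20 = 34, 170×0.09 = 15.3, 170×0.11 = 18.7, 170×0.14 = 23.8, 170×0.20 = 34.
A: (21 − 30.6)²/30.6 = 92.16/30.6 = 3.0118
B: (20 − 13.6)²/13.6 = 40.96/13.6 = 3.0118
C: (24 − 34)²/34 = 100/34 = 2.9412
D: (12 − 15.3)²/15.3 = 10.89/15.3 = 0.7118
E: (9 − 18.7)²/18.7 = 94.09/18.7 = 5.0316
F: (38 − 23.8)²/23.8 = 201.64/23.8 = 8.4723
G: (46 − 34)²/34 = 144/34 = 4.2353
Sum = 27.416
df = 6. Since 27.416 > 16.812, we reject H₀.

27.416; reject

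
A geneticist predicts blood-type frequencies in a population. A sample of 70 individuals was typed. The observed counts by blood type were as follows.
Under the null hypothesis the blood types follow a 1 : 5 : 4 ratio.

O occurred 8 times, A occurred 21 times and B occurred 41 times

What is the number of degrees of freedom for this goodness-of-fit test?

There are k = 3 categories and no parameters were estimated from the data, so df = 3 − 1 = 2.

2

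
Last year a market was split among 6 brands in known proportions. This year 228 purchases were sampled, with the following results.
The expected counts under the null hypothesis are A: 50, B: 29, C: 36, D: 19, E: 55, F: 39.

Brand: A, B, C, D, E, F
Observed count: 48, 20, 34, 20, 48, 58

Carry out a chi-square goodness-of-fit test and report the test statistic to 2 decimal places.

13.18

cat         O        E   (O−E)²/E
A          48       50      0.080
B          20       29      2.793
C          34       36      0.111
D          20       19      0.053
E          48       55      0.891
F          58       39      9.256
Sum = 13.18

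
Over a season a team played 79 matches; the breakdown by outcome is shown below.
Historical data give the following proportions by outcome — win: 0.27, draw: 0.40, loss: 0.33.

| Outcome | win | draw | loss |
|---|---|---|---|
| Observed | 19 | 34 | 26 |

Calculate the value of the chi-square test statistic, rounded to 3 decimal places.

0.437

Expected counts E_i = n·p_i: 79×0.27 = 21.33, 79×0.40 = 31.6, 79×0.33 = 26.07.
χ² = (19−21.33)²/21.33 + (34−31.6)²/31.6 + (26−26.07)²/26.07
   = 0.2545 + 0.1823 + 0.0002
Sum = 0.437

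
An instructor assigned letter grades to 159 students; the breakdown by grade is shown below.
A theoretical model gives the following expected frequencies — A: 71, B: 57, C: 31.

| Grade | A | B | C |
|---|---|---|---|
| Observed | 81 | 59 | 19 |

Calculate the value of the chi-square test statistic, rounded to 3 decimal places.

cat         O        E   (O−E)²/E
A          81       71     1.4085
B          59       57     0.0702
C          19       31     4.6452
Sum = 6.124

6.124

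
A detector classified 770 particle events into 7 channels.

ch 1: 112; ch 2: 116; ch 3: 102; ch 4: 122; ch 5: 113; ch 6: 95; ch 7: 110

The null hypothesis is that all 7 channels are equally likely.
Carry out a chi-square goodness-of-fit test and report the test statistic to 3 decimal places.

4.382

Expected count for each of the 7 categories: 770/7 = 110.
cat         O        E   (O−E)²/E
ch 1      112      110     0.0364
ch 2      116      110     0.3273
ch 3      102      110     0.5818
ch 4      122      110     1.3091
ch 5      113      110     0.0818
ch 6       95      110     2.0455
ch 7      110      110     0.0000
Sum = 4.382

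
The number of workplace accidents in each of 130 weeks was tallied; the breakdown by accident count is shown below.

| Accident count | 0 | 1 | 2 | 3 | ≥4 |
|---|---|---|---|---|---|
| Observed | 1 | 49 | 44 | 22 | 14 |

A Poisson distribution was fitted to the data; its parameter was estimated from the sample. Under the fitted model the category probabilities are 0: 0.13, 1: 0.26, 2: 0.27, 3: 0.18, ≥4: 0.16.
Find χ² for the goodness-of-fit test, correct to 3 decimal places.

26.358

Expected counts E_i = n·p_i: 130×0.13 = 16.9, 130×0.26 = 33.8, 130×0.27 = 35.1, 130×0.18 = 23.4, 130×0.16 = 20.8.
χ² = (1−16.9)²/16.9 + (49−33.8)²/33.8 + (44−35.1)²/35.1 + (22−23.4)²/23.4 + (14−20.8)²/20.8
   = 14.9592 + 6.8355 + 2.2567 + 0.0838 + 2.2231
Sum = 26.358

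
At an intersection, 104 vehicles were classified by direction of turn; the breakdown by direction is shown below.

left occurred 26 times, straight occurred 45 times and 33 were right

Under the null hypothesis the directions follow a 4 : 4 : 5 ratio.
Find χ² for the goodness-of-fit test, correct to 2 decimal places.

7.63

Ratio total = 13. Expected counts: 104×4/13 = 32, 104×4/13 = 32, 104×5/13 = 40.
cat           O        E   (O−E)²/E
left         26       32      1.125
straight     45       32      5.281
right        33       40      1.225
Sum = 7.63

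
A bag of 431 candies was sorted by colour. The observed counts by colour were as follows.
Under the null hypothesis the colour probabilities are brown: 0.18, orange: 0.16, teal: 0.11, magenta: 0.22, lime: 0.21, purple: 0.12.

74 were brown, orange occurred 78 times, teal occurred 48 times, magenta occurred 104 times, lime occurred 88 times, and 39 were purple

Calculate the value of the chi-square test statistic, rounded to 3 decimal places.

Expected counts E_i = n·p_i: 431×0.18 = 77.58, 431×0.16 = 68.96, 431×0.11 = 47.41, 431×0.22 = 94.82, 431×0.21 = 90.51, 431×0.12 = 51.72.
brown: (74 − 77.58)²/77.58 = 12.8164/77.58 = 0.1652
orange: (78 − 68.96)²/68.96 = 81.7216/68.96 = 1.1851
teal: (48 − 47.41)²/47.41 = 0.3481/47.41 = 0.0073
magenta: (104 − 94.82)²/94.82 = 84.2724/94.82 = 0.8888
lime: (88 − 90.51)²/90.51 = 6.3001/90.51 = 0.0696
purple: (39 − 51.72)²/51.72 = 161.7984/51.72 = 3.1284
Sum = 5.444

5.444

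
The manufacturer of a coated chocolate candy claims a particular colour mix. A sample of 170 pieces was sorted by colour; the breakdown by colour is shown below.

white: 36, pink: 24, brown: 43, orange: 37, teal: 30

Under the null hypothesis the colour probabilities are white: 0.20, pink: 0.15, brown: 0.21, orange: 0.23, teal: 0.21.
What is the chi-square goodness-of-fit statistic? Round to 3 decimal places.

Expected counts E_i = n·p_i: 170×0.20 = 34, 170×0.15 = 25.5, 170×0.21 = 35.7, 170×0.23 = 39.1, 170×0.21 = 35.7.
cat         O        E   (O−E)²/E
white      36       34     0.1176
pink       24     25.5     0.0882
brown      43     35.7     1.4927
orange     37     39.1     0.1128
teal       30     35.7     0.9101
Sum = 2.721

2.721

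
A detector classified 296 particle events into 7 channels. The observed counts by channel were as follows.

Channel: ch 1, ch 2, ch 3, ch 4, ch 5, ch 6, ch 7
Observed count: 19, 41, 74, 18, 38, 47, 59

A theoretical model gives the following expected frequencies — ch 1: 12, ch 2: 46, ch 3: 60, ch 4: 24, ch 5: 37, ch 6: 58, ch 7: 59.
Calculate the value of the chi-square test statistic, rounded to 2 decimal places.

χ² = (19−12)²/12 + (41−46)²/46 + (74−60)²/60 + (18−24)²/24 + (38−37)²/37 + (47−58)²/58 + (59−59)²/59
   = 4.083 + 0.543 + 3.267 + 1.500 + 0.027 + 2.086 + 0.000
Sum = 11.51

11.51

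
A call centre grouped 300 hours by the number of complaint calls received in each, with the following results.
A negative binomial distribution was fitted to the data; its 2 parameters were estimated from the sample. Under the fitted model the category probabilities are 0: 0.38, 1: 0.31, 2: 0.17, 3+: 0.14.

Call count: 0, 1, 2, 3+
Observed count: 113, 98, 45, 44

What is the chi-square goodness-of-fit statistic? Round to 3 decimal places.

1.079

Expected counts E_i = n·p_i: 300×0.38 = 114, 300×0.31 = 93, 300×0.17 = 51, 300×0.14 = 42.
0: (113 − 114)²/114 = 1/114 = 0.0088
1: (98 − 93)²/93 = 25/93 = 0.2688
2: (45 − 51)²/51 = 36/51 = 0.7059
3+: (44 − 42)²/42 = 4/42 = 0.0952
Sum = 1.079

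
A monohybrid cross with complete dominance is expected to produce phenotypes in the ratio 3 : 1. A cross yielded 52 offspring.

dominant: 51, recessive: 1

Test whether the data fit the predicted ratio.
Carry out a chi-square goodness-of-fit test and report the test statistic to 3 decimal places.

14.769

Ratio total = 4. Expected counts: 52×3/4 = 39, 52×1/4 = 13.
dominant: (51 − 39)²/39 = 144/39 = 3.6923
recessive: (1 − 13)²/13 = 144/13 = 11.0769
Sum = 14.769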